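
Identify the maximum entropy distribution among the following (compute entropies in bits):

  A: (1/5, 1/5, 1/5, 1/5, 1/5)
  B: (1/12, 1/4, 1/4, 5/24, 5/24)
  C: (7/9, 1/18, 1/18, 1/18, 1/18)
A

For a discrete distribution over n outcomes, entropy is maximized by the uniform distribution.

Computing entropies:
H(A) = 2.3219 bits
H(B) = 2.2417 bits
H(C) = 1.2086 bits

The uniform distribution (where all probabilities equal 1/5) achieves the maximum entropy of log_2(5) = 2.3219 bits.

Distribution A has the highest entropy.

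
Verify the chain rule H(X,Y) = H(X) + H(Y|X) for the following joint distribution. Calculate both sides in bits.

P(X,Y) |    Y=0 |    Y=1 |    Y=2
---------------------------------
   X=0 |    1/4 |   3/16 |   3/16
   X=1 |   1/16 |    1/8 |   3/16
H(X,Y) = 2.4835, H(X) = 0.9544, H(Y|X) = 1.5290 (all in bits)

Chain rule: H(X,Y) = H(X) + H(Y|X)

Left side — joint entropy directly:
H(X,Y) = -Σ p(x,y) log p(x,y) = 2.4835 bits

Right side — compute H(Y|X) from the conditional distributions:
P(X) = (5/8, 3/8), so H(X) = 0.9544 bits
H(Y|X) = Σ_x P(X=x) · H(Y|X=x):
  P(Y|X=0) = (2/5, 3/10, 3/10), H(Y|X=0) = 1.5710, weight P(X=0) = 5/8
  P(Y|X=1) = (1/6, 1/3, 1/2), H(Y|X=1) = 1.4591, weight P(X=1) = 3/8
H(Y|X) = 1.5290 bits

H(X) + H(Y|X) = 0.9544 + 1.5290 = 2.4835 bits

Both sides equal 2.4835 bits. ✓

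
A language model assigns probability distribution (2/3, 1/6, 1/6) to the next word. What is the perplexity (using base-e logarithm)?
2.3811

Perplexity is e^H (or exp(H) for natural log).

First, H = -Σ p log p = 0.8676 nats
Perplexity = e^0.8676 = 2.3811

Interpretation: The model's uncertainty is equivalent to choosing uniformly among 2.4 options.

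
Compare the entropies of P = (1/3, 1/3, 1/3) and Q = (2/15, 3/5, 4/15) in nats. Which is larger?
P

Computing entropies in nats:
H(P) = 1.0986
H(Q) = 0.9276

Distribution P has higher entropy.

Intuition: The distribution closer to uniform (more spread out) has higher entropy.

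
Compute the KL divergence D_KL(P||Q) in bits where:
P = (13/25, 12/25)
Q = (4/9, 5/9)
0.0166 bits

KL divergence: D_KL(P||Q) = Σ p(x) log(p(x)/q(x))

Computing term by term:
  x=0: 13/25 × log_2[(13/25)/(4/9)] = 13/25 × 0.2265 = 0.1178
  x=1: 12/25 × log_2[(12/25)/(5/9)] = 12/25 × -0.2109 = -0.1012

D_KL(P||Q) = 0.0166 bits

Note: KL divergence is always non-negative and equals 0 iff P = Q.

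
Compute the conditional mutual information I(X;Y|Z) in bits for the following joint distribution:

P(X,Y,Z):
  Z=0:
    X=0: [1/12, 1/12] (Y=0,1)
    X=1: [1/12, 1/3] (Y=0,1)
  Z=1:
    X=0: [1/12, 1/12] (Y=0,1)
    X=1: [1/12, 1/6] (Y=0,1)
0.0443 bits

Conditional mutual information: I(X;Y|Z) = H(X|Z) + H(Y|Z) - H(X,Y|Z)

H(Z) = 0.9799
H(X,Z) = 1.8879 → H(X|Z) = 0.9080
H(Y,Z) = 1.8879 → H(Y|Z) = 0.9080
H(X,Y,Z) = 2.7516 → H(X,Y|Z) = 1.7718

I(X;Y|Z) = 0.9080 + 0.9080 - 1.7718 = 0.0443 bits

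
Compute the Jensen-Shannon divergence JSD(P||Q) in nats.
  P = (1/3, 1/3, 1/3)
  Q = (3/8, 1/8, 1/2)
0.0336 nats

Jensen-Shannon divergence is:
JSD(P||Q) = 0.5 × D_KL(P||M) + 0.5 × D_KL(Q||M)
where M = 0.5 × (P + Q) is the mixture distribution.

M = 0.5 × (1/3, 1/3, 1/3) + 0.5 × (3/8, 1/8, 1/2) = (0.354167, 0.229167, 5/12)

D_KL(P||M) = 0.0303 nats
D_KL(Q||M) = 0.0368 nats

JSD(P||Q) = 0.5 × 0.0303 + 0.5 × 0.0368 = 0.0336 nats

Unlike KL divergence, JSD is symmetric and bounded: 0 ≤ JSD ≤ log(2).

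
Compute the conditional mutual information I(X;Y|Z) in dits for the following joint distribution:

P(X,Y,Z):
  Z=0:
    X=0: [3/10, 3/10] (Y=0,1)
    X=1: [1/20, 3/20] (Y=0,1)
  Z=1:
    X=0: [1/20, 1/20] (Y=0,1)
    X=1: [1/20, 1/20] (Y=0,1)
0.0086 dits

Conditional mutual information: I(X;Y|Z) = H(X|Z) + H(Y|Z) - H(X,Y|Z)

H(Z) = 0.2173
H(X,Z) = 0.4729 → H(X|Z) = 0.2556
H(Y,Z) = 0.5156 → H(Y|Z) = 0.2983
H(X,Y,Z) = 0.7626 → H(X,Y|Z) = 0.5452

I(X;Y|Z) = 0.2556 + 0.2983 - 0.5452 = 0.0086 dits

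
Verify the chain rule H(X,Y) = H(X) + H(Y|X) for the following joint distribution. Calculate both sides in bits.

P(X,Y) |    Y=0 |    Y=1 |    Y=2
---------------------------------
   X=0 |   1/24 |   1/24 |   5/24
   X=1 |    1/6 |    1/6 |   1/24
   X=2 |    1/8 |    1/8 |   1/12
H(X,Y) = 2.9550, H(X) = 1.5774, H(Y|X) = 1.3776 (all in bits)

Chain rule: H(X,Y) = H(X) + H(Y|X)

Left side — joint entropy directly:
H(X,Y) = -Σ p(x,y) log p(x,y) = 2.9550 bits

Right side — compute H(Y|X) from the conditional distributions:
P(X) = (7/24, 3/8, 1/3), so H(X) = 1.5774 bits
H(Y|X) = Σ_x P(X=x) · H(Y|X=x):
  P(Y|X=0) = (1/7, 1/7, 5/7), H(Y|X=0) = 1.1488, weight P(X=0) = 7/24
  P(Y|X=1) = (4/9, 4/9, 1/9), H(Y|X=1) = 1.3921, weight P(X=1) = 3/8
  P(Y|X=2) = (3/8, 3/8, 1/4), H(Y|X=2) = 1.5613, weight P(X=2) = 1/3
H(Y|X) = 1.3776 bits

H(X) + H(Y|X) = 1.5774 + 1.3776 = 2.9550 bits

Both sides equal 2.9550 bits. ✓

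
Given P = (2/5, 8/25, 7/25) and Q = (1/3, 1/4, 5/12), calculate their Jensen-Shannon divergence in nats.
0.0104 nats

Jensen-Shannon divergence is:
JSD(P||Q) = 0.5 × D_KL(P||M) + 0.5 × D_KL(Q||M)
where M = 0.5 × (P + Q) is the mixture distribution.

M = 0.5 × (2/5, 8/25, 7/25) + 0.5 × (1/3, 1/4, 5/12) = (11/30, 0.285, 0.348333)

D_KL(P||M) = 0.0107 nats
D_KL(Q||M) = 0.0101 nats

JSD(P||Q) = 0.5 × 0.0107 + 0.5 × 0.0101 = 0.0104 nats

Unlike KL divergence, JSD is symmetric and bounded: 0 ≤ JSD ≤ log(2).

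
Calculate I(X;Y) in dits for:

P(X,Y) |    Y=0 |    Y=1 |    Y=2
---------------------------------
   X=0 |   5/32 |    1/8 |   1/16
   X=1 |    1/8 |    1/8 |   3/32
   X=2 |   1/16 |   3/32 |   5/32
0.0195 dits

Mutual information: I(X;Y) = H(X) + H(Y) - H(X,Y)

Marginals:
P(X) = (11/32, 11/32, 5/16), H(X) = 0.4767 dits
P(Y) = (11/32, 11/32, 5/16), H(Y) = 0.4767 dits

Joint entropy: H(X,Y) = 0.9339 dits

I(X;Y) = 0.4767 + 0.4767 - 0.9339 = 0.0195 dits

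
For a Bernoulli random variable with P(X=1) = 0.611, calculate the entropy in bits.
0.9642 bits

The binary entropy function is:
H(p) = -p log(p) - (1-p) log(1-p)

H(0.611) = -0.611 × log_2(0.611) - 0.389 × log_2(0.389)
H(0.611) = 0.9642 bits

Note: Binary entropy is maximized at p=0.5 (H=1 bit) and minimized at p=0 or p=1 (H=0).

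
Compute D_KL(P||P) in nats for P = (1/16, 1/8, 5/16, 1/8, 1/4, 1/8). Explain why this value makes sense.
0.0000 nats

KL divergence satisfies the Gibbs inequality: D_KL(P||Q) ≥ 0 for all distributions P, Q.

D_KL(P||Q) = Σ p(x) log(p(x)/q(x))
Each term is p(x) × log_e(p(x)/p(x)) = p(x) × log_e(1) = 0, so the sum is 0.
D_KL(P||Q) = 0.0000 nats

When P = Q, the KL divergence is exactly 0, as there is no 'divergence' between identical distributions.

This non-negativity is a fundamental property: relative entropy cannot be negative because it measures how different Q is from P.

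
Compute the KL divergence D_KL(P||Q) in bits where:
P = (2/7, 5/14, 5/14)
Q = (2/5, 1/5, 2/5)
0.1017 bits

KL divergence: D_KL(P||Q) = Σ p(x) log(p(x)/q(x))

Computing term by term:
  x=0: 2/7 × log_2[(2/7)/(2/5)] = 2/7 × -0.4854 = -0.1387
  x=1: 5/14 × log_2[(5/14)/(1/5)] = 5/14 × 0.8365 = 0.2988
  x=2: 5/14 × log_2[(5/14)/(2/5)] = 5/14 × -0.1635 = -0.0584

D_KL(P||Q) = 0.1017 bits

Note: KL divergence is always non-negative and equals 0 iff P = Q.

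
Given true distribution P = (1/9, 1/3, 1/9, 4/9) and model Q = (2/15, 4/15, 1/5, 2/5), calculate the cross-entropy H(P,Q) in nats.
1.2505 nats

Cross-entropy: H(P,Q) = -Σ p(x) log q(x)

Alternatively: H(P,Q) = H(P) + D_KL(P||Q)
H(P) = 1.2149 nats
D_KL(P||Q) = 0.0356 nats

H(P,Q) = 1.2149 + 0.0356 = 1.2505 nats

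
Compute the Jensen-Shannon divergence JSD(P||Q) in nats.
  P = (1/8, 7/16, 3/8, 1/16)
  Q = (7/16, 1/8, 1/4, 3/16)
0.1146 nats

Jensen-Shannon divergence is:
JSD(P||Q) = 0.5 × D_KL(P||M) + 0.5 × D_KL(Q||M)
where M = 0.5 × (P + Q) is the mixture distribution.

M = 0.5 × (1/8, 7/16, 3/8, 1/16) + 0.5 × (7/16, 1/8, 1/4, 3/16) = (9/32, 9/32, 5/16, 1/8)

D_KL(P||M) = 0.1170 nats
D_KL(Q||M) = 0.1122 nats

JSD(P||Q) = 0.5 × 0.1170 + 0.5 × 0.1122 = 0.1146 nats

Unlike KL divergence, JSD is symmetric and bounded: 0 ≤ JSD ≤ log(2).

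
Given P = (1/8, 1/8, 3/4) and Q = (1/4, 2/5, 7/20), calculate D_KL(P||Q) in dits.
0.1475 dits

KL divergence: D_KL(P||Q) = Σ p(x) log(p(x)/q(x))

Computing term by term:
  x=0: 1/8 × log_10[(1/8)/(1/4)] = 1/8 × -0.3010 = -0.0376
  x=1: 1/8 × log_10[(1/8)/(2/5)] = 1/8 × -0.5051 = -0.0631
  x=2: 3/4 × log_10[(3/4)/(7/20)] = 3/4 × 0.3310 = 0.2482

D_KL(P||Q) = 0.1475 dits

Note: KL divergence is always non-negative and equals 0 iff P = Q.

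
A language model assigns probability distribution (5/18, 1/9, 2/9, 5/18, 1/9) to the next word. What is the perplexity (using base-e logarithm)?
4.6373

Perplexity is e^H (or exp(H) for natural log).

First, H = -Σ p log p = 1.5341 nats
Perplexity = e^1.5341 = 4.6373

Interpretation: The model's uncertainty is equivalent to choosing uniformly among 4.6 options.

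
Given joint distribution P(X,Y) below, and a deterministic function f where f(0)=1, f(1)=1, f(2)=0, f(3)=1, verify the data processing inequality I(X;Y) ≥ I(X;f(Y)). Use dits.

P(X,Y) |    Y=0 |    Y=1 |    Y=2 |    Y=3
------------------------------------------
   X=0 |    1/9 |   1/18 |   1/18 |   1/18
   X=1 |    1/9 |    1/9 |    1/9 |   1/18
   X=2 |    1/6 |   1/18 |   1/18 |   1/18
I(X;Y) = 0.0106, I(X;f(Y)) = 0.0034, inequality holds: 0.0106 ≥ 0.0034

Data Processing Inequality: For any Markov chain X → Y → Z, we have I(X;Y) ≥ I(X;Z).

Here Z = f(Y) is a deterministic function of Y, forming X → Y → Z.

Original I(X;Y) = 0.0106 dits

After applying f:
P(X,Z) where Z=f(Y):
- P(X,Z=0) = P(X,Y=2)
- P(X,Z=1) = P(X,Y=0) + P(X,Y=1) + P(X,Y=3)

I(X;Z) = I(X;f(Y)) = 0.0034 dits

Verification: 0.0106 ≥ 0.0034 ✓

Information cannot be created by processing; the function f can only lose information about X.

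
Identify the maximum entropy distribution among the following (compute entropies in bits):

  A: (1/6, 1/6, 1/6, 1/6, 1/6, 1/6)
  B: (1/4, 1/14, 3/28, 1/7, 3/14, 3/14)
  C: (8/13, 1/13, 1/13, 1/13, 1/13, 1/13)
A

For a discrete distribution over n outcomes, entropy is maximized by the uniform distribution.

Computing entropies:
H(A) = 2.5850 bits
H(B) = 2.4707 bits
H(C) = 1.8543 bits

The uniform distribution (where all probabilities equal 1/6) achieves the maximum entropy of log_2(6) = 2.5850 bits.

Distribution A has the highest entropy.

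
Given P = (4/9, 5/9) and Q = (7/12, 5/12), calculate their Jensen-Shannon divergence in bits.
0.0140 bits

Jensen-Shannon divergence is:
JSD(P||Q) = 0.5 × D_KL(P||M) + 0.5 × D_KL(Q||M)
where M = 0.5 × (P + Q) is the mixture distribution.

M = 0.5 × (4/9, 5/9) + 0.5 × (7/12, 5/12) = (0.513889, 0.486111)

D_KL(P||M) = 0.0139 bits
D_KL(Q||M) = 0.0140 bits

JSD(P||Q) = 0.5 × 0.0139 + 0.5 × 0.0140 = 0.0140 bits

Unlike KL divergence, JSD is symmetric and bounded: 0 ≤ JSD ≤ log(2).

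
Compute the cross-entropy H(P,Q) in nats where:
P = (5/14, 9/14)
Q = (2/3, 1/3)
0.8511 nats

Cross-entropy: H(P,Q) = -Σ p(x) log q(x)

Alternatively: H(P,Q) = H(P) + D_KL(P||Q)
H(P) = 0.6518 nats
D_KL(P||Q) = 0.1993 nats

H(P,Q) = 0.6518 + 0.1993 = 0.8511 nats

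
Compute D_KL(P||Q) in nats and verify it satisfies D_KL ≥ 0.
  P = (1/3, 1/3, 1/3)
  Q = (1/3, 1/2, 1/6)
0.0959 nats

KL divergence satisfies the Gibbs inequality: D_KL(P||Q) ≥ 0 for all distributions P, Q.

D_KL(P||Q) = Σ p(x) log(p(x)/q(x))
Term by term:
  x=0: 1/3 × log_e[(1/3)/(1/3)] = 0.0000
  x=1: 1/3 × log_e[(1/3)/(1/2)] = -0.1352
  x=2: 1/3 × log_e[(1/3)/(1/6)] = 0.2310
D_KL(P||Q) = 0.0959 nats

D_KL(P||Q) = 0.0959 ≥ 0 ✓

This non-negativity is a fundamental property: relative entropy cannot be negative because it measures how different Q is from P.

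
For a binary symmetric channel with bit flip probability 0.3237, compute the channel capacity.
0.0916 bits

For a binary symmetric channel (BSC) with error probability p:
Capacity C = 1 - H(p) bits per symbol

where H(p) = -p log₂(p) - (1-p) log₂(1-p) is the binary entropy function.

H(0.3237) = 0.9084 bits
C = 1 - 0.9084 = 0.0916 bits per symbol

This means we can reliably transmit up to 0.0916 bits of information per channel use.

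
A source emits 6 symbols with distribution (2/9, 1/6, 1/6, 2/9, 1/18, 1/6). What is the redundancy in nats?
0.0668 nats

Redundancy measures how far a source is from maximum entropy:
R = H_max - H(X)

Maximum entropy for 6 symbols: H_max = log_e(6) = 1.7918 nats
Actual entropy: H(X) = 1.7249 nats
Redundancy: R = 1.7918 - 1.7249 = 0.0668 nats

This redundancy represents potential for compression: the source could be compressed by 0.0668 nats per symbol.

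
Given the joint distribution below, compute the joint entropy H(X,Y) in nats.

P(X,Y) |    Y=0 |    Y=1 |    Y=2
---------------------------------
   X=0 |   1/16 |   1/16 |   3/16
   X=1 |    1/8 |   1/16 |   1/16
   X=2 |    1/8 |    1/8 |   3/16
2.1007 nats

Joint entropy is H(X,Y) = -Σ_{x,y} p(x,y) log p(x,y).

Summing over all non-zero entries:
H(X,Y) = -[1/16·log_e(1/16) + 1/16·log_e(1/16) + 3/16·log_e(3/16) + 1/8·log_e(1/8) + 1/16·log_e(1/16) + 1/16·log_e(1/16) + 1/8·log_e(1/8) + 1/8·log_e(1/8) + 3/16·log_e(3/16)]
H(X,Y) = 2.1007 nats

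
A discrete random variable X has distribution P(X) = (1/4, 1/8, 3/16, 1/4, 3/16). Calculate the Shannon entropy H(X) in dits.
0.6865 dits

Shannon entropy is H(X) = -Σ p(x) log p(x).

For P = (1/4, 1/8, 3/16, 1/4, 3/16):
H = -1/4 × log_10(1/4) -1/8 × log_10(1/8) -3/16 × log_10(3/16) -1/4 × log_10(1/4) -3/16 × log_10(3/16)
H = 0.6865 dits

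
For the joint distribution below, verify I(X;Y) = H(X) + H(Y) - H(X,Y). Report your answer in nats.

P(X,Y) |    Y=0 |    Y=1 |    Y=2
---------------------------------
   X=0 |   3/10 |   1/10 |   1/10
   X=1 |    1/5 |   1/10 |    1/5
I(X;Y) = 0.0271 nats

Mutual information has multiple equivalent forms:
- I(X;Y) = H(X) - H(X|Y)
- I(X;Y) = H(Y) - H(Y|X)
- I(X;Y) = H(X) + H(Y) - H(X,Y)

Computing all quantities:
H(X) = 0.6931, H(Y) = 1.0297, H(X,Y) = 1.6957
H(X|Y) = 0.6661, H(Y|X) = 1.0026

Verification:
H(X) - H(X|Y) = 0.6931 - 0.6661 = 0.0271
H(Y) - H(Y|X) = 1.0297 - 1.0026 = 0.0271
H(X) + H(Y) - H(X,Y) = 0.6931 + 1.0297 - 1.6957 = 0.0271

All forms give I(X;Y) = 0.0271 nats. ✓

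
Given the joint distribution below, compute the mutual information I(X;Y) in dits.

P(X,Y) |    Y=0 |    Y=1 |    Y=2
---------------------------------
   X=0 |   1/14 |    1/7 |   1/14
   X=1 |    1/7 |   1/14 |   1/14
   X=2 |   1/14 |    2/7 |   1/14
0.0298 dits

Mutual information: I(X;Y) = H(X) + H(Y) - H(X,Y)

Marginals:
P(X) = (2/7, 2/7, 3/7), H(X) = 0.4686 dits
P(Y) = (2/7, 1/2, 3/14), H(Y) = 0.4493 dits

Joint entropy: H(X,Y) = 0.8881 dits

I(X;Y) = 0.4686 + 0.4493 - 0.8881 = 0.0298 dits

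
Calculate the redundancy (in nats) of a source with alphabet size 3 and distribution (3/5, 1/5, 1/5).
0.1483 nats

Redundancy measures how far a source is from maximum entropy:
R = H_max - H(X)

Maximum entropy for 3 symbols: H_max = log_e(3) = 1.0986 nats
Actual entropy: H(X) = 0.9503 nats
Redundancy: R = 1.0986 - 0.9503 = 0.1483 nats

This redundancy represents potential for compression: the source could be compressed by 0.1483 nats per symbol.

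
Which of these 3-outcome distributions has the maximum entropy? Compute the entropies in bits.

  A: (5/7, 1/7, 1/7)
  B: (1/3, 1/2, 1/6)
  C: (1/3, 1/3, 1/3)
C

For a discrete distribution over n outcomes, entropy is maximized by the uniform distribution.

Computing entropies:
H(A) = 1.1488 bits
H(B) = 1.4591 bits
H(C) = 1.5850 bits

The uniform distribution (where all probabilities equal 1/3) achieves the maximum entropy of log_2(3) = 1.5850 bits.

Distribution C has the highest entropy.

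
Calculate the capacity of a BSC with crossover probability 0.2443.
0.1979 bits

For a binary symmetric channel (BSC) with error probability p:
Capacity C = 1 - H(p) bits per symbol

where H(p) = -p log₂(p) - (1-p) log₂(1-p) is the binary entropy function.

H(0.2443) = 0.8021 bits
C = 1 - 0.8021 = 0.1979 bits per symbol

This means we can reliably transmit up to 0.1979 bits of information per channel use.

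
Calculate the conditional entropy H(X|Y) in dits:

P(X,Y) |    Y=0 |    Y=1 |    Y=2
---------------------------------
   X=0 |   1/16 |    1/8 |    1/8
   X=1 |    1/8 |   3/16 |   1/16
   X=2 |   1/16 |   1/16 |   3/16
0.4423 dits

Using the chain rule: H(X|Y) = H(X,Y) - H(Y)

First, compute H(X,Y) = 0.9123 dits

Marginal P(Y) = (1/4, 3/8, 3/8)
H(Y) = 0.4700 dits

H(X|Y) = H(X,Y) - H(Y) = 0.9123 - 0.4700 = 0.4423 dits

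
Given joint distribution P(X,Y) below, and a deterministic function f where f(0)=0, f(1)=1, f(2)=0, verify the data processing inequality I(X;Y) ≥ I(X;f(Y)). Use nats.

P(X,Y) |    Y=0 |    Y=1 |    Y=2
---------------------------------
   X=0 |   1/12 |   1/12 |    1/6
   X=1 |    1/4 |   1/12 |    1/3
I(X;Y) = 0.0153, I(X;f(Y)) = 0.0119, inequality holds: 0.0153 ≥ 0.0119

Data Processing Inequality: For any Markov chain X → Y → Z, we have I(X;Y) ≥ I(X;Z).

Here Z = f(Y) is a deterministic function of Y, forming X → Y → Z.

Original I(X;Y) = 0.0153 nats

After applying f:
P(X,Z) where Z=f(Y):
- P(X,Z=0) = P(X,Y=0) + P(X,Y=2)
- P(X,Z=1) = P(X,Y=1)

I(X;Z) = I(X;f(Y)) = 0.0119 nats

Verification: 0.0153 ≥ 0.0119 ✓

Information cannot be created by processing; the function f can only lose information about X.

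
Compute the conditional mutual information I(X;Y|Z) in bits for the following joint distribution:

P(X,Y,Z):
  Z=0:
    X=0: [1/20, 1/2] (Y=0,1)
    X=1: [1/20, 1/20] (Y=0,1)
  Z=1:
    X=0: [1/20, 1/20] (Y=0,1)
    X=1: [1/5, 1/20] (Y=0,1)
0.0825 bits

Conditional mutual information: I(X;Y|Z) = H(X|Z) + H(Y|Z) - H(X,Y|Z)

H(Z) = 0.9341
H(X,Z) = 1.6388 → H(X|Z) = 0.7047
H(Y,Z) = 1.6388 → H(Y|Z) = 0.7047
H(X,Y,Z) = 2.2610 → H(X,Y|Z) = 1.3269

I(X;Y|Z) = 0.7047 + 0.7047 - 1.3269 = 0.0825 bits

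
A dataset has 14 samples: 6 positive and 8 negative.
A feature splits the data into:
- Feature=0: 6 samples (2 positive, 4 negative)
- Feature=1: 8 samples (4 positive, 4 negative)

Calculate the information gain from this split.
0.0202 bits

Information Gain = H(Y) - H(Y|Feature)

Before split:
P(positive) = 6/14 = 0.4286
H(Y) = 0.9852 bits

After split:
Feature=0: H = 0.9183 bits (weight = 6/14)
Feature=1: H = 1.0000 bits (weight = 8/14)
H(Y|Feature) = (6/14)×0.9183 + (8/14)×1.0000 = 0.9650 bits

Information Gain = 0.9852 - 0.9650 = 0.0202 bits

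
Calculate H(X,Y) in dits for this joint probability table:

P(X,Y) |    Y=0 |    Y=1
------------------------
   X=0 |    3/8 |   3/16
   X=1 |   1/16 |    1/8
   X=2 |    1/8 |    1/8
0.7100 dits

Joint entropy is H(X,Y) = -Σ_{x,y} p(x,y) log p(x,y).

Summing over all non-zero entries:
H(X,Y) = -[3/8·log_10(3/8) + 3/16·log_10(3/16) + 1/16·log_10(1/16) + 1/8·log_10(1/8) + 1/8·log_10(1/8) + 1/8·log_10(1/8)]
H(X,Y) = 0.7100 dits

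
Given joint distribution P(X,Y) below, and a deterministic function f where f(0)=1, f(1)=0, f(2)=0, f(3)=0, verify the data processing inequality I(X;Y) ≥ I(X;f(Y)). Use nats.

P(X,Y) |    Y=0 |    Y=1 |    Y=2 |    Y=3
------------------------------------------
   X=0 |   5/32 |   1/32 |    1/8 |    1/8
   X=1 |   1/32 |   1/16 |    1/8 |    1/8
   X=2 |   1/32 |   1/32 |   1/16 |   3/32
I(X;Y) = 0.0527, I(X;f(Y)) = 0.0457, inequality holds: 0.0527 ≥ 0.0457

Data Processing Inequality: For any Markov chain X → Y → Z, we have I(X;Y) ≥ I(X;Z).

Here Z = f(Y) is a deterministic function of Y, forming X → Y → Z.

Original I(X;Y) = 0.0527 nats

After applying f:
P(X,Z) where Z=f(Y):
- P(X,Z=0) = P(X,Y=1) + P(X,Y=2) + P(X,Y=3)
- P(X,Z=1) = P(X,Y=0)

I(X;Z) = I(X;f(Y)) = 0.0457 nats

Verification: 0.0527 ≥ 0.0457 ✓

Information cannot be created by processing; the function f can only lose information about X.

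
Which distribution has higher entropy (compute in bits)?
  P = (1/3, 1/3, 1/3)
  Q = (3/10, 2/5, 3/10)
P

Computing entropies in bits:
H(P) = 1.5850
H(Q) = 1.5710

Distribution P has higher entropy.

Intuition: The distribution closer to uniform (more spread out) has higher entropy.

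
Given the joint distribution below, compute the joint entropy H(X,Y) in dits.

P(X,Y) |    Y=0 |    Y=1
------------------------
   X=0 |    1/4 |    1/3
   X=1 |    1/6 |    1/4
0.5898 dits

Joint entropy is H(X,Y) = -Σ_{x,y} p(x,y) log p(x,y).

Summing over all non-zero entries:
H(X,Y) = -[1/4·log_10(1/4) + 1/3·log_10(1/3) + 1/6·log_10(1/6) + 1/4·log_10(1/4)]
H(X,Y) = 0.5898 dits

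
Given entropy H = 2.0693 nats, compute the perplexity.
7.9193

Perplexity is e^H (or exp(H) for natural log).

H = 2.0693 nats
Perplexity = e^2.0693 = 7.9193

Interpretation: The model's uncertainty is equivalent to choosing uniformly among 7.9 options.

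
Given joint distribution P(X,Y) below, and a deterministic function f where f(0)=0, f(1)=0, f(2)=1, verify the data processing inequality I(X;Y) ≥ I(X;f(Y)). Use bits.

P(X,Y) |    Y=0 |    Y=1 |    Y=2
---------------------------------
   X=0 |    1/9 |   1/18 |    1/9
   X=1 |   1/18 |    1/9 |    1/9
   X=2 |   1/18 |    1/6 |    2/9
I(X;Y) = 0.0602, I(X;f(Y)) = 0.0072, inequality holds: 0.0602 ≥ 0.0072

Data Processing Inequality: For any Markov chain X → Y → Z, we have I(X;Y) ≥ I(X;Z).

Here Z = f(Y) is a deterministic function of Y, forming X → Y → Z.

Original I(X;Y) = 0.0602 bits

After applying f:
P(X,Z) where Z=f(Y):
- P(X,Z=0) = P(X,Y=0) + P(X,Y=1)
- P(X,Z=1) = P(X,Y=2)

I(X;Z) = I(X;f(Y)) = 0.0072 bits

Verification: 0.0602 ≥ 0.0072 ✓

Information cannot be created by processing; the function f can only lose information about X.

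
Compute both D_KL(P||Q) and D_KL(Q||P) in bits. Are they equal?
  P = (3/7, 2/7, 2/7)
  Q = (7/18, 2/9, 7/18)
D_KL(P||Q) = 0.0366, D_KL(Q||P) = 0.0379

KL divergence is not symmetric: D_KL(P||Q) ≠ D_KL(Q||P) in general.

D_KL(P||Q) = 0.0366 bits
D_KL(Q||P) = 0.0379 bits

No, they are not equal!

This asymmetry is why KL divergence is not a true distance metric.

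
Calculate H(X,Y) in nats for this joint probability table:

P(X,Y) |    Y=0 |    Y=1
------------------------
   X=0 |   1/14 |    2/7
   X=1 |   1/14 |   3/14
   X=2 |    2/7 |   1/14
1.6115 nats

Joint entropy is H(X,Y) = -Σ_{x,y} p(x,y) log p(x,y).

Summing over all non-zero entries:
H(X,Y) = -[1/14·log_e(1/14) + 2/7·log_e(2/7) + 1/14·log_e(1/14) + 3/14·log_e(3/14) + 2/7·log_e(2/7) + 1/14·log_e(1/14)]
H(X,Y) = 1.6115 nats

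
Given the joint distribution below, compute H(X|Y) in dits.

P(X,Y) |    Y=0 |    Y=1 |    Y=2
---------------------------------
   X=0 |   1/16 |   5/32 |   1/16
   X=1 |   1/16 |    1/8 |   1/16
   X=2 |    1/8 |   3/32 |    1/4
0.4297 dits

Using the chain rule: H(X|Y) = H(X,Y) - H(Y)

First, compute H(X,Y) = 0.8997 dits

Marginal P(Y) = (1/4, 3/8, 3/8)
H(Y) = 0.4700 dits

H(X|Y) = H(X,Y) - H(Y) = 0.8997 - 0.4700 = 0.4297 dits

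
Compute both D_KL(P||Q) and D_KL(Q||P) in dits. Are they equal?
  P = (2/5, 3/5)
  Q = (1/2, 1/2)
D_KL(P||Q) = 0.0087, D_KL(Q||P) = 0.0089

KL divergence is not symmetric: D_KL(P||Q) ≠ D_KL(Q||P) in general.

D_KL(P||Q) = 0.0087 dits
D_KL(Q||P) = 0.0089 dits

No, they are not equal!

This asymmetry is why KL divergence is not a true distance metric.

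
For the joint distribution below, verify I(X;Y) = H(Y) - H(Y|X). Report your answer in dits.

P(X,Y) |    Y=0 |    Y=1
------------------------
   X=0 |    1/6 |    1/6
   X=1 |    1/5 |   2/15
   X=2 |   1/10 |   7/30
I(X;Y) = 0.0139 dits

Mutual information has multiple equivalent forms:
- I(X;Y) = H(X) - H(X|Y)
- I(X;Y) = H(Y) - H(Y|X)
- I(X;Y) = H(X) + H(Y) - H(X,Y)

Computing all quantities:
H(X) = 0.4771, H(Y) = 0.3001, H(X,Y) = 0.7633
H(X|Y) = 0.4633, H(Y|X) = 0.2862

Verification:
H(X) - H(X|Y) = 0.4771 - 0.4633 = 0.0139
H(Y) - H(Y|X) = 0.3001 - 0.2862 = 0.0139
H(X) + H(Y) - H(X,Y) = 0.4771 + 0.3001 - 0.7633 = 0.0139

All forms give I(X;Y) = 0.0139 dits. ✓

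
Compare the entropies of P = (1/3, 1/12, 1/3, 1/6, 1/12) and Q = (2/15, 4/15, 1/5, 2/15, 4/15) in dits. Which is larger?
Q

Computing entropies in dits:
H(P) = 0.6276
H(Q) = 0.6793

Distribution Q has higher entropy.

Intuition: The distribution closer to uniform (more spread out) has higher entropy.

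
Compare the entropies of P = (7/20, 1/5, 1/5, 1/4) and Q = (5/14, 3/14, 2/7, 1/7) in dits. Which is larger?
P

Computing entropies in dits:
H(P) = 0.5897
H(Q) = 0.5792

Distribution P has higher entropy.

Intuition: The distribution closer to uniform (more spread out) has higher entropy.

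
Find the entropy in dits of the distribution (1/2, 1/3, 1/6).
0.4392 dits

Shannon entropy is H(X) = -Σ p(x) log p(x).

For P = (1/2, 1/3, 1/6):
H = -1/2 × log_10(1/2) -1/3 × log_10(1/3) -1/6 × log_10(1/6)
H = 0.4392 dits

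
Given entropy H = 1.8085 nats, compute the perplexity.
6.1013

Perplexity is e^H (or exp(H) for natural log).

H = 1.8085 nats
Perplexity = e^1.8085 = 6.1013

Interpretation: The model's uncertainty is equivalent to choosing uniformly among 6.1 options.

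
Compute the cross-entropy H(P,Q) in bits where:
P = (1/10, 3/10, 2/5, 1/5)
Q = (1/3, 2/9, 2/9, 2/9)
2.1114 bits

Cross-entropy: H(P,Q) = -Σ p(x) log q(x)

Alternatively: H(P,Q) = H(P) + D_KL(P||Q)
H(P) = 1.8464 bits
D_KL(P||Q) = 0.2650 bits

H(P,Q) = 1.8464 + 0.2650 = 2.1114 bits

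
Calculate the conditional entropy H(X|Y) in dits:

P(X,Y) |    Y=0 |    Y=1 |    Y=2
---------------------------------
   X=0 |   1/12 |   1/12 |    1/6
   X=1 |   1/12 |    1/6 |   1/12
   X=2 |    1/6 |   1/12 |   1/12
0.4515 dits

Using the chain rule: H(X|Y) = H(X,Y) - H(Y)

First, compute H(X,Y) = 0.9287 dits

Marginal P(Y) = (1/3, 1/3, 1/3)
H(Y) = 0.4771 dits

H(X|Y) = H(X,Y) - H(Y) = 0.9287 - 0.4771 = 0.4515 dits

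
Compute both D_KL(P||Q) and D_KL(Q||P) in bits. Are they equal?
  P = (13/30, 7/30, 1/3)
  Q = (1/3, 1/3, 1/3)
D_KL(P||Q) = 0.0440, D_KL(Q||P) = 0.0454

KL divergence is not symmetric: D_KL(P||Q) ≠ D_KL(Q||P) in general.

D_KL(P||Q) = 0.0440 bits
D_KL(Q||P) = 0.0454 bits

No, they are not equal!

This asymmetry is why KL divergence is not a true distance metric.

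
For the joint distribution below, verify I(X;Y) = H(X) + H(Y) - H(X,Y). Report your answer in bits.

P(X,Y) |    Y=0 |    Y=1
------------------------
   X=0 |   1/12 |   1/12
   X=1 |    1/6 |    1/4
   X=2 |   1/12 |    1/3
I(X;Y) = 0.0463 bits

Mutual information has multiple equivalent forms:
- I(X;Y) = H(X) - H(X|Y)
- I(X;Y) = H(Y) - H(Y|X)
- I(X;Y) = H(X) + H(Y) - H(X,Y)

Computing all quantities:
H(X) = 1.4834, H(Y) = 0.9183, H(X,Y) = 2.3554
H(X|Y) = 1.4371, H(Y|X) = 0.8720

Verification:
H(X) - H(X|Y) = 1.4834 - 1.4371 = 0.0463
H(Y) - H(Y|X) = 0.9183 - 0.8720 = 0.0463
H(X) + H(Y) - H(X,Y) = 1.4834 + 0.9183 - 2.3554 = 0.0463

All forms give I(X;Y) = 0.0463 bits. ✓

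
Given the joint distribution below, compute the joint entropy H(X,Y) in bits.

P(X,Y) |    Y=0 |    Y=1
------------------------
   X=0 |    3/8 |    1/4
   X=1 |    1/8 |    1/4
1.9056 bits

Joint entropy is H(X,Y) = -Σ_{x,y} p(x,y) log p(x,y).

Summing over all non-zero entries:
H(X,Y) = -[3/8·log_2(3/8) + 1/4·log_2(1/4) + 1/8·log_2(1/8) + 1/4·log_2(1/4)]
H(X,Y) = 1.9056 bits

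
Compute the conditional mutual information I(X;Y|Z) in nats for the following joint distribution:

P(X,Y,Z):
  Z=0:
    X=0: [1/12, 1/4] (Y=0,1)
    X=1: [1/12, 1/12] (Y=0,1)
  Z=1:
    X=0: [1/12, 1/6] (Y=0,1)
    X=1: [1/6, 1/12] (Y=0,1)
0.0436 nats

Conditional mutual information: I(X;Y|Z) = H(X|Z) + H(Y|Z) - H(X,Y|Z)

H(Z) = 0.6931
H(X,Z) = 1.3580 → H(X|Z) = 0.6648
H(Y,Z) = 1.3580 → H(Y|Z) = 0.6648
H(X,Y,Z) = 1.9792 → H(X,Y|Z) = 1.2861

I(X;Y|Z) = 0.6648 + 0.6648 - 1.2861 = 0.0436 nats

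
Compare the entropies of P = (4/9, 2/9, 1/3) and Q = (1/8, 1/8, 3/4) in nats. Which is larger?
P

Computing entropies in nats:
H(P) = 1.0609
H(Q) = 0.7356

Distribution P has higher entropy.

Intuition: The distribution closer to uniform (more spread out) has higher entropy.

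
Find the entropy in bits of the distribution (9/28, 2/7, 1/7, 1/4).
1.9438 bits

Shannon entropy is H(X) = -Σ p(x) log p(x).

For P = (9/28, 2/7, 1/7, 1/4):
H = -9/28 × log_2(9/28) -2/7 × log_2(2/7) -1/7 × log_2(1/7) -1/4 × log_2(1/4)
H = 1.9438 bits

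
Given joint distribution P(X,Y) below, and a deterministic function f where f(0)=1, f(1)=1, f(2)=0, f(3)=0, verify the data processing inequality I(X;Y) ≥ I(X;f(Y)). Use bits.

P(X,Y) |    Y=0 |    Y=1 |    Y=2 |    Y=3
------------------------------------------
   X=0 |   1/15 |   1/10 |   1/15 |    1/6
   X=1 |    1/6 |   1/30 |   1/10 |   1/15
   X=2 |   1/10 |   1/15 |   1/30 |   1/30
I(X;Y) = 0.1242, I(X;f(Y)) = 0.0390, inequality holds: 0.1242 ≥ 0.0390

Data Processing Inequality: For any Markov chain X → Y → Z, we have I(X;Y) ≥ I(X;Z).

Here Z = f(Y) is a deterministic function of Y, forming X → Y → Z.

Original I(X;Y) = 0.1242 bits

After applying f:
P(X,Z) where Z=f(Y):
- P(X,Z=0) = P(X,Y=2) + P(X,Y=3)
- P(X,Z=1) = P(X,Y=0) + P(X,Y=1)

I(X;Z) = I(X;f(Y)) = 0.0390 bits

Verification: 0.1242 ≥ 0.0390 ✓

Information cannot be created by processing; the function f can only lose information about X.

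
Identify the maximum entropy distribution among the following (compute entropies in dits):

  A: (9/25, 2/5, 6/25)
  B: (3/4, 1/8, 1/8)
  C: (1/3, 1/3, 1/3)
C

For a discrete distribution over n outcomes, entropy is maximized by the uniform distribution.

Computing entropies:
H(A) = 0.4677 dits
H(B) = 0.3195 dits
H(C) = 0.4771 dits

The uniform distribution (where all probabilities equal 1/3) achieves the maximum entropy of log_10(3) = 0.4771 dits.

Distribution C has the highest entropy.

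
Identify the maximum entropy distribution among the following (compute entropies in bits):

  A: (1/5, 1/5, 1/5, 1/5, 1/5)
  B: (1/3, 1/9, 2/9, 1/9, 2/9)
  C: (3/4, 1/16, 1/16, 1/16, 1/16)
A

For a discrete distribution over n outcomes, entropy is maximized by the uniform distribution.

Computing entropies:
H(A) = 2.3219 bits
H(B) = 2.1972 bits
H(C) = 1.3113 bits

The uniform distribution (where all probabilities equal 1/5) achieves the maximum entropy of log_2(5) = 2.3219 bits.

Distribution A has the highest entropy.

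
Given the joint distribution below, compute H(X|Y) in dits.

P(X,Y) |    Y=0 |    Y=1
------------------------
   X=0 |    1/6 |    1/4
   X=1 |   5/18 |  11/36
0.2937 dits

Using the chain rule: H(X|Y) = H(X,Y) - H(Y)

First, compute H(X,Y) = 0.5921 dits

Marginal P(Y) = (4/9, 5/9)
H(Y) = 0.2983 dits

H(X|Y) = H(X,Y) - H(Y) = 0.5921 - 0.2983 = 0.2937 dits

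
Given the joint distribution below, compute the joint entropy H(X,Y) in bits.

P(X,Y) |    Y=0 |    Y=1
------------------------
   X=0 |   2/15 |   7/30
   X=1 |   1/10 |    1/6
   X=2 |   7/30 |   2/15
2.5180 bits

Joint entropy is H(X,Y) = -Σ_{x,y} p(x,y) log p(x,y).

Summing over all non-zero entries:
H(X,Y) = -[2/15·log_2(2/15) + 7/30·log_2(7/30) + 1/10·log_2(1/10) + 1/6·log_2(1/6) + 7/30·log_2(7/30) + 2/15·log_2(2/15)]
H(X,Y) = 2.5180 bits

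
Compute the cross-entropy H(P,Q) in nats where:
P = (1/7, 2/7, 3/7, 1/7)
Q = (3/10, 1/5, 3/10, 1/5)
1.3777 nats

Cross-entropy: H(P,Q) = -Σ p(x) log q(x)

Alternatively: H(P,Q) = H(P) + D_KL(P||Q)
H(P) = 1.2770 nats
D_KL(P||Q) = 0.1007 nats

H(P,Q) = 1.2770 + 0.1007 = 1.3777 nats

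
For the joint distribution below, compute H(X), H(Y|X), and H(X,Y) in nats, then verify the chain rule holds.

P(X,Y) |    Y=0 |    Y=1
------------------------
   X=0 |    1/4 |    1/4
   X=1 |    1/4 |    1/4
H(X,Y) = 1.3863, H(X) = 0.6931, H(Y|X) = 0.6931 (all in nats)

Chain rule: H(X,Y) = H(X) + H(Y|X)

Left side — joint entropy directly:
H(X,Y) = -Σ p(x,y) log p(x,y) = 1.3863 nats

Right side — compute H(Y|X) from the conditional distributions:
P(X) = (1/2, 1/2), so H(X) = 0.6931 nats
H(Y|X) = Σ_x P(X=x) · H(Y|X=x):
  P(Y|X=0) = (1/2, 1/2), H(Y|X=0) = 0.6931, weight P(X=0) = 1/2
  P(Y|X=1) = (1/2, 1/2), H(Y|X=1) = 0.6931, weight P(X=1) = 1/2
H(Y|X) = 0.6931 nats

H(X) + H(Y|X) = 0.6931 + 0.6931 = 1.3863 nats

Both sides equal 1.3863 nats. ✓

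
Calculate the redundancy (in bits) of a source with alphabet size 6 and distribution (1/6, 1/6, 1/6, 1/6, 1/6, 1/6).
0.0000 bits

Redundancy measures how far a source is from maximum entropy:
R = H_max - H(X)

Maximum entropy for 6 symbols: H_max = log_2(6) = 2.5850 bits
Actual entropy: H(X) = 2.5850 bits
Redundancy: R = 2.5850 - 2.5850 = 0.0000 bits

This redundancy represents potential for compression: the source could be compressed by 0.0000 bits per symbol.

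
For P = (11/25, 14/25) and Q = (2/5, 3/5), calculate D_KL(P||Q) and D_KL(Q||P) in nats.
D_KL(P||Q) = 0.0033, D_KL(Q||P) = 0.0033

KL divergence is not symmetric: D_KL(P||Q) ≠ D_KL(Q||P) in general.

D_KL(P||Q) = 0.0033 nats
D_KL(Q||P) = 0.0033 nats

In this case they happen to be equal (to 4 decimal places).

This asymmetry is why KL divergence is not a true distance metric.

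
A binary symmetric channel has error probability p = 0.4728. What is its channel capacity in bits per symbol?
0.0021 bits

For a binary symmetric channel (BSC) with error probability p:
Capacity C = 1 - H(p) bits per symbol

where H(p) = -p log₂(p) - (1-p) log₂(1-p) is the binary entropy function.

H(0.4728) = 0.9979 bits
C = 1 - 0.9979 = 0.0021 bits per symbol

This means we can reliably transmit up to 0.0021 bits of information per channel use.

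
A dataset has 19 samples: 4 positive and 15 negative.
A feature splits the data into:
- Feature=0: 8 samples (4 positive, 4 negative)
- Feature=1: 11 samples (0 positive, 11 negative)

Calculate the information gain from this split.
0.3214 bits

Information Gain = H(Y) - H(Y|Feature)

Before split:
P(positive) = 4/19 = 0.2105
H(Y) = 0.7425 bits

After split:
Feature=0: H = 1.0000 bits (weight = 8/19)
Feature=1: H = 0.0000 bits (weight = 11/19)
H(Y|Feature) = (8/19)×1.0000 + (11/19)×0.0000 = 0.4211 bits

Information Gain = 0.7425 - 0.4211 = 0.3214 bits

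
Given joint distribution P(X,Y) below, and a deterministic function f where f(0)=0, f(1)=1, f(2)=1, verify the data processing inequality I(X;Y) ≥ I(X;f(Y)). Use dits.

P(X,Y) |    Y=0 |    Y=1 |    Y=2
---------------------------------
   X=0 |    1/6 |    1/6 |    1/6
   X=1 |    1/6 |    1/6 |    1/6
I(X;Y) = 0.0000, I(X;f(Y)) = 0.0000, inequality holds: 0.0000 ≥ 0.0000

Data Processing Inequality: For any Markov chain X → Y → Z, we have I(X;Y) ≥ I(X;Z).

Here Z = f(Y) is a deterministic function of Y, forming X → Y → Z.

Original I(X;Y) = 0.0000 dits

After applying f:
P(X,Z) where Z=f(Y):
- P(X,Z=0) = P(X,Y=0)
- P(X,Z=1) = P(X,Y=1) + P(X,Y=2)

I(X;Z) = I(X;f(Y)) = 0.0000 dits

Verification: 0.0000 ≥ 0.0000 ✓

Information cannot be created by processing; the function f can only lose information about X.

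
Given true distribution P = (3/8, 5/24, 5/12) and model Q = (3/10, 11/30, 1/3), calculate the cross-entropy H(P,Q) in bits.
1.6133 bits

Cross-entropy: H(P,Q) = -Σ p(x) log q(x)

Alternatively: H(P,Q) = H(P) + D_KL(P||Q)
H(P) = 1.5284 bits
D_KL(P||Q) = 0.0849 bits

H(P,Q) = 1.5284 + 0.0849 = 1.6133 bits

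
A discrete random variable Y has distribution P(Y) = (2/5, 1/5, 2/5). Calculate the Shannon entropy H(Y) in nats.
1.0549 nats

Shannon entropy is H(X) = -Σ p(x) log p(x).

For P = (2/5, 1/5, 2/5):
H = -2/5 × log_e(2/5) -1/5 × log_e(1/5) -2/5 × log_e(2/5)
H = 1.0549 nats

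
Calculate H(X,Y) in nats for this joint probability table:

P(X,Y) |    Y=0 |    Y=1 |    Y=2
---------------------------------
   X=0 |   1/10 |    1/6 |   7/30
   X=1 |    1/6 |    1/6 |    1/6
1.7643 nats

Joint entropy is H(X,Y) = -Σ_{x,y} p(x,y) log p(x,y).

Summing over all non-zero entries:
H(X,Y) = -[1/10·log_e(1/10) + 1/6·log_e(1/6) + 7/30·log_e(7/30) + 1/6·log_e(1/6) + 1/6·log_e(1/6) + 1/6·log_e(1/6)]
H(X,Y) = 1.7643 nats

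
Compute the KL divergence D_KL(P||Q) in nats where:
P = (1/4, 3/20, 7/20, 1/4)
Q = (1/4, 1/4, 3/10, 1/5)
0.0331 nats

KL divergence: D_KL(P||Q) = Σ p(x) log(p(x)/q(x))

Computing term by term:
  x=0: 1/4 × log_e[(1/4)/(1/4)] = 1/4 × 0.0000 = 0.0000
  x=1: 3/20 × log_e[(3/20)/(1/4)] = 3/20 × -0.5108 = -0.0766
  x=2: 7/20 × log_e[(7/20)/(3/10)] = 7/20 × 0.1542 = 0.0540
  x=3: 1/4 × log_e[(1/4)/(1/5)] = 1/4 × 0.2231 = 0.0558

D_KL(P||Q) = 0.0331 nats

Note: KL divergence is always non-negative and equals 0 iff P = Q.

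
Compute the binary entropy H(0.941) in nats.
0.2242 nats

The binary entropy function is:
H(p) = -p log(p) - (1-p) log(1-p)

H(0.941) = -0.941 × log_e(0.941) - 0.059 × log_e(0.059)
H(0.941) = 0.2242 nats

Note: Binary entropy is maximized at p=0.5 (H=1 bit) and minimized at p=0 or p=1 (H=0).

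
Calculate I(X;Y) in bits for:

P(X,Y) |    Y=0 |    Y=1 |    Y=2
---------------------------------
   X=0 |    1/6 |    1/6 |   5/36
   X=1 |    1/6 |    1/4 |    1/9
0.0121 bits

Mutual information: I(X;Y) = H(X) + H(Y) - H(X,Y)

Marginals:
P(X) = (17/36, 19/36), H(X) = 0.9978 bits
P(Y) = (1/3, 5/12, 1/4), H(Y) = 1.5546 bits

Joint entropy: H(X,Y) = 2.5403 bits

I(X;Y) = 0.9978 + 1.5546 - 2.5403 = 0.0121 bits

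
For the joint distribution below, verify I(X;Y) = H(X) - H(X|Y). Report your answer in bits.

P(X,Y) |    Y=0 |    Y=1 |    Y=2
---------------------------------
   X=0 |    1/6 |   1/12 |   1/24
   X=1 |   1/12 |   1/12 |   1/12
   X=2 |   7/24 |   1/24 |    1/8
I(X;Y) = 0.0836 bits

Mutual information has multiple equivalent forms:
- I(X;Y) = H(X) - H(X|Y)
- I(X;Y) = H(Y) - H(Y|X)
- I(X;Y) = H(X) + H(Y) - H(X,Y)

Computing all quantities:
H(X) = 1.5343, H(Y) = 1.4506, H(X,Y) = 2.9014
H(X|Y) = 1.4508, H(Y|X) = 1.3670

Verification:
H(X) - H(X|Y) = 1.5343 - 1.4508 = 0.0836
H(Y) - H(Y|X) = 1.4506 - 1.3670 = 0.0836
H(X) + H(Y) - H(X,Y) = 1.5343 + 1.4506 - 2.9014 = 0.0836

All forms give I(X;Y) = 0.0836 bits. ✓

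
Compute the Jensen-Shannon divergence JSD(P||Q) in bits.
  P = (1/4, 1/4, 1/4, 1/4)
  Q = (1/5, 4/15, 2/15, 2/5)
0.0278 bits

Jensen-Shannon divergence is:
JSD(P||Q) = 0.5 × D_KL(P||M) + 0.5 × D_KL(Q||M)
where M = 0.5 × (P + Q) is the mixture distribution.

M = 0.5 × (1/4, 1/4, 1/4, 1/4) + 0.5 × (1/5, 4/15, 2/15, 2/5) = (9/40, 0.258333, 0.191667, 13/40)

D_KL(P||M) = 0.0274 bits
D_KL(Q||M) = 0.0282 bits

JSD(P||Q) = 0.5 × 0.0274 + 0.5 × 0.0282 = 0.0278 bits

Unlike KL divergence, JSD is symmetric and bounded: 0 ≤ JSD ≤ log(2).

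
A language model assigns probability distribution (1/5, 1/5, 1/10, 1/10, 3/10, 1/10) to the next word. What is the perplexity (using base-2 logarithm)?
5.4507

Perplexity is 2^H (or exp(H) for natural log).

First, H = -Σ p log p = 2.4464 bits
Perplexity = 2^2.4464 = 5.4507

Interpretation: The model's uncertainty is equivalent to choosing uniformly among 5.5 options.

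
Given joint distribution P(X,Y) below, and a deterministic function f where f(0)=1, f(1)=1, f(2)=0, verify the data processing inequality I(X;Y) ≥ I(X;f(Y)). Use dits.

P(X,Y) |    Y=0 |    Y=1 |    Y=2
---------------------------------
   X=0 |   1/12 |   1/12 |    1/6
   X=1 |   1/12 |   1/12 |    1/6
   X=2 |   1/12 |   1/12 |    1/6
I(X;Y) = 0.0000, I(X;f(Y)) = 0.0000, inequality holds: 0.0000 ≥ 0.0000

Data Processing Inequality: For any Markov chain X → Y → Z, we have I(X;Y) ≥ I(X;Z).

Here Z = f(Y) is a deterministic function of Y, forming X → Y → Z.

Original I(X;Y) = 0.0000 dits

After applying f:
P(X,Z) where Z=f(Y):
- P(X,Z=0) = P(X,Y=2)
- P(X,Z=1) = P(X,Y=0) + P(X,Y=1)

I(X;Z) = I(X;f(Y)) = 0.0000 dits

Verification: 0.0000 ≥ 0.0000 ✓

Information cannot be created by processing; the function f can only lose information about X.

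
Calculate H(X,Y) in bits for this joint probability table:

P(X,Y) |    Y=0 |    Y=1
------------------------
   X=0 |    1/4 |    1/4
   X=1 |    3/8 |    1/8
1.9056 bits

Joint entropy is H(X,Y) = -Σ_{x,y} p(x,y) log p(x,y).

Summing over all non-zero entries:
H(X,Y) = -[1/4·log_2(1/4) + 1/4·log_2(1/4) + 3/8·log_2(3/8) + 1/8·log_2(1/8)]
H(X,Y) = 1.9056 bits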